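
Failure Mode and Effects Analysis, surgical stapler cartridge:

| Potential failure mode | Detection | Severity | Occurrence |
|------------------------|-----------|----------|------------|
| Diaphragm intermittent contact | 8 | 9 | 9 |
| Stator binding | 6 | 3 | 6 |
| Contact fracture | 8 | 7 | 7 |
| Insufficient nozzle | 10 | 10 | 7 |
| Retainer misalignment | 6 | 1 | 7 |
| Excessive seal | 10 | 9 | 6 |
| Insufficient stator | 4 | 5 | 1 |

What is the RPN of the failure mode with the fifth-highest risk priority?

RPN = Severity × Occurrence × Detection:
  Diaphragm intermittent contact: 9 × 9 × 8 = 648
  Stator binding: 3 × 6 × 6 = 108
  Contact fracture: 7 × 7 × 8 = 392
  Insufficient nozzle: 10 × 7 × 10 = 700
  Retainer misalignment: 1 × 7 × 6 = 42
  Excessive seal: 9 × 6 × 10 = 540
  Insufficient stator: 5 × 1 × 4 = 20
Sorted descending: 700, 648, 540, 392, 108, 42, 20.
The fifth-highest RPN is 108 (Stator binding).

108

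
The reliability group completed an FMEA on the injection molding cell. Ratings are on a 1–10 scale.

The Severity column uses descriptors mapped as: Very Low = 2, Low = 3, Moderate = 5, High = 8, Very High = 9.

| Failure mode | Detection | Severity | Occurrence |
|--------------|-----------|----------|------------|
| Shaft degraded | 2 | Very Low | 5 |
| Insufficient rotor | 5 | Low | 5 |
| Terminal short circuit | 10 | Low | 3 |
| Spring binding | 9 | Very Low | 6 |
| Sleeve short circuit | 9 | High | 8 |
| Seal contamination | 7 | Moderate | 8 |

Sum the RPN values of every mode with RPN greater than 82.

RPN = Severity × Occurrence × Detection:
  Shaft degraded: 2 × 5 × 2 = 20
  Insufficient rotor: 3 × 5 × 5 = 75
  Terminal short circuit: 3 × 3 × 10 = 90
  Spring binding: 2 × 6 × 9 = 108
  Sleeve short circuit: 8 × 8 × 9 = 576
  Seal contamination: 5 × 8 × 7 = 280
RPN > 82: Terminal short circuit (90), Spring binding (108), Sleeve short circuit (576), Seal contamination (280).
Sum: 90 + 108 + 576 + 280 = 1054.

1054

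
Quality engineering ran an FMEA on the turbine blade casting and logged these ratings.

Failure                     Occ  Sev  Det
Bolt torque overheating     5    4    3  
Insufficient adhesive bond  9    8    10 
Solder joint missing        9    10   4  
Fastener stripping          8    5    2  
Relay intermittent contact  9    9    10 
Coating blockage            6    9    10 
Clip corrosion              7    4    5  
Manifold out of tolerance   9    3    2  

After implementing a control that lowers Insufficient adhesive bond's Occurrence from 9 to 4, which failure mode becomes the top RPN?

Relay intermittent contact

RPN = Severity × Occurrence × Detection:
  Bolt torque overheating: 4 × 5 × 3 = 60
  Insufficient adhesive bond: 8 × 9 × 10 = 720
  Solder joint missing: 10 × 9 × 4 = 360
  Fastener stripping: 5 × 8 × 2 = 80
  Relay intermittent contact: 9 × 9 × 10 = 810
  Coating blockage: 9 × 6 × 10 = 540
  Clip corrosion: 4 × 7 × 5 = 140
  Manifold out of tolerance: 3 × 9 × 2 = 54
After action: Insufficient adhesive bond → 8 × 4 × 10 = 320.
Revised RPNs: Relay intermittent contact=810, Coating blockage=540, Solder joint missing=360, Insufficient adhesive bond=320, Clip corrosion=140, Fastener stripping=80, Bolt torque overheating=60, Manifold out of tolerance=54.
Highest is now Relay intermittent contact (810).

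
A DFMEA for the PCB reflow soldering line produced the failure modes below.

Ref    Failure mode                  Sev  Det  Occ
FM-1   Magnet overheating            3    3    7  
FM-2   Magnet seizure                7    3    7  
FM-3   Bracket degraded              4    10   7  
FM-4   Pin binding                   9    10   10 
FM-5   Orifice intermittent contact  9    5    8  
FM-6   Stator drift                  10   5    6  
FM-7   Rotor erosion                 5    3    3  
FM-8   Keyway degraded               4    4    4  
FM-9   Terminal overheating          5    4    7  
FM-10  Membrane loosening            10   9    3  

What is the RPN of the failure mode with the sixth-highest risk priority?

147

RPN = Severity × Occurrence × Detection:
  FM-1: 3 × 7 × 3 = 63
  FM-2: 7 × 7 × 3 = 147
  FM-3: 4 × 7 × 10 = 280
  FM-4: 9 × 10 × 10 = 900
  FM-5: 9 × 8 × 5 = 360
  FM-6: 10 × 6 × 5 = 300
  FM-7: 5 × 3 × 3 = 45
  FM-8: 4 × 4 × 4 = 64
  FM-9: 5 × 7 × 4 = 140
  FM-10: 10 × 3 × 9 = 270
Sorted descending: 900, 360, 300, 280, 270, 147, 140, 64, 63, 45.
The sixth-highest RPN is 147 (FM-2).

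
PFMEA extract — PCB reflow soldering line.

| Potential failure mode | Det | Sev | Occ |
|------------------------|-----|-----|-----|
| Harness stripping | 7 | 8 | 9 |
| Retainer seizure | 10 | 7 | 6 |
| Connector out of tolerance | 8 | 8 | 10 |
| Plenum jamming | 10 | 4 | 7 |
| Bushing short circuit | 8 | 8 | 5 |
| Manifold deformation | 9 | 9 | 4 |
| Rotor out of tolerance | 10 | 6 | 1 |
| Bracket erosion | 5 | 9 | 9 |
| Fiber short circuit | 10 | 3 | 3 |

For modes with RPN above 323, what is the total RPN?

RPN = Severity × Occurrence × Detection:
  Harness stripping: 8 × 9 × 7 = 504
  Retainer seizure: 7 × 6 × 10 = 420
  Connector out of tolerance: 8 × 10 × 8 = 640
  Plenum jamming: 4 × 7 × 10 = 280
  Bushing short circuit: 8 × 5 × 8 = 320
  Manifold deformation: 9 × 4 × 9 = 324
  Rotor out of tolerance: 6 × 1 × 10 = 60
  Bracket erosion: 9 × 9 × 5 = 405
  Fiber short circuit: 3 × 3 × 10 = 90
RPN > 323: Harness stripping (504), Retainer seizure (420), Connector out of tolerance (640), Manifold deformation (324), Bracket erosion (405).
Sum: 504 + 420 + 640 + 324 + 405 = 2293.

2293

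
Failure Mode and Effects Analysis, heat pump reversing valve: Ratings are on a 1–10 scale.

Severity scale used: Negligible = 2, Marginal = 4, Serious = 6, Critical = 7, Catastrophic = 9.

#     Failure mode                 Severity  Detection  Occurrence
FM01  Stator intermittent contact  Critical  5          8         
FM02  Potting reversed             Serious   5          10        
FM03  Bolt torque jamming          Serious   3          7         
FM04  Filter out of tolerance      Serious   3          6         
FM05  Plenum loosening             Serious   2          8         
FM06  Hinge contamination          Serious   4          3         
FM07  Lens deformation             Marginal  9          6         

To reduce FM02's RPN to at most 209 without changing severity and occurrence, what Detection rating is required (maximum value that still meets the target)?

3

FM02: S=6, O=10, D=5 → current RPN = 300.
Fixed product = 60. Need 60 × D ≤ 209, so D ≤ 209/60 = 3.48.
Maximum integer Detection rating = 3 (gives RPN 180; D=4 would give 240 > 209).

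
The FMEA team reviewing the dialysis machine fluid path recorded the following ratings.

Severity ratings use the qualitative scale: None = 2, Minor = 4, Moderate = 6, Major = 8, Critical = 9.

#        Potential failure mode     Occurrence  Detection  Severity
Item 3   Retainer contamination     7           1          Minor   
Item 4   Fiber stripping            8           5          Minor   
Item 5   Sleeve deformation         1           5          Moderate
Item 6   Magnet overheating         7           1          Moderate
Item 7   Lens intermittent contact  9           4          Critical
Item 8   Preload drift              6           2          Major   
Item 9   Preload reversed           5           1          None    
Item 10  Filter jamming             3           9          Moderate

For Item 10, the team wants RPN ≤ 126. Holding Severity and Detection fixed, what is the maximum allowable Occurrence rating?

Item 10: S=6, O=3, D=9 → current RPN = 162.
Fixed product = 54. Need 54 × O ≤ 126, so O ≤ 126/54 = 2.33.
Maximum integer Occurrence rating = 2 (gives RPN 108; O=3 would give 162 > 126).

2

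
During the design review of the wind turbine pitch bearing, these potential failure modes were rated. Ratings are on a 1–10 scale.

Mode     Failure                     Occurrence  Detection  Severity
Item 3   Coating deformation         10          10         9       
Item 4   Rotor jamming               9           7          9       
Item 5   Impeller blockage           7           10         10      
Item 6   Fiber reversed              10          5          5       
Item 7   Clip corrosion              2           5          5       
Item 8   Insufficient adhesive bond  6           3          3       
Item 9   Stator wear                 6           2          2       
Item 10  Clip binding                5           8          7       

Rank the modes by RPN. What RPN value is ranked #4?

RPN = Severity × Occurrence × Detection:
  Item 3: 9 × 10 × 10 = 900
  Item 4: 9 × 9 × 7 = 567
  Item 5: 10 × 7 × 10 = 700
  Item 6: 5 × 10 × 5 = 250
  Item 7: 5 × 2 × 5 = 50
  Item 8: 3 × 6 × 3 = 54
  Item 9: 2 × 6 × 2 = 24
  Item 10: 7 × 5 × 8 = 280
Sorted descending: 900, 700, 567, 280, 250, 54, 50, 24.
The fourth-highest RPN is 280 (Item 10).

280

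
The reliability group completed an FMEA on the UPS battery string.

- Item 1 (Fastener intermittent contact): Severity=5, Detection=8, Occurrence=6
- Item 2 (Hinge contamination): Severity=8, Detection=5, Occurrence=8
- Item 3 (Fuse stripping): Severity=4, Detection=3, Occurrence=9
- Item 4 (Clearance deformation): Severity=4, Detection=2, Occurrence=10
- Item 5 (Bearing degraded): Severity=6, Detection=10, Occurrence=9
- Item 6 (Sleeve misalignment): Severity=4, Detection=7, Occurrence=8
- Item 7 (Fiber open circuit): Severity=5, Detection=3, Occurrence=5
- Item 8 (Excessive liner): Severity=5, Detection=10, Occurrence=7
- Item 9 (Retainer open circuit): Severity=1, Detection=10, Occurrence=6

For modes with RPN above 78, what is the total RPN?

1862

RPN = Severity × Occurrence × Detection:
  Item 1: 5 × 6 × 8 = 240
  Item 2: 8 × 8 × 5 = 320
  Item 3: 4 × 9 × 3 = 108
  Item 4: 4 × 10 × 2 = 80
  Item 5: 6 × 9 × 10 = 540
  Item 6: 4 × 8 × 7 = 224
  Item 7: 5 × 5 × 3 = 75
  Item 8: 5 × 7 × 10 = 350
  Item 9: 1 × 6 × 10 = 60
RPN > 78: Item 1 (240), Item 2 (320), Item 3 (108), Item 4 (80), Item 5 (540), Item 6 (224), Item 8 (350).
Sum: 240 + 320 + 108 + 80 + 540 + 224 + 350 = 1862.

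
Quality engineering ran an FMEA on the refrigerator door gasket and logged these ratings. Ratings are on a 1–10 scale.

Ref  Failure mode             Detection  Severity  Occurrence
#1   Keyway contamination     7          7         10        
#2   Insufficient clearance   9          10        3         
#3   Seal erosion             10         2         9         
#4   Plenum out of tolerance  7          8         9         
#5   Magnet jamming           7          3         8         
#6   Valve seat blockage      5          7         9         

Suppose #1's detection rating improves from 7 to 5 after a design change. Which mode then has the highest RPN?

#4

RPN = Severity × Occurrence × Detection:
  #1: 7 × 10 × 7 = 490
  #2: 10 × 3 × 9 = 270
  #3: 2 × 9 × 10 = 180
  #4: 8 × 9 × 7 = 504
  #5: 3 × 8 × 7 = 168
  #6: 7 × 9 × 5 = 315
After action: #1 → 7 × 10 × 5 = 350.
Revised RPNs: #4=504, #1=350, #6=315, #2=270, #3=180, #5=168.
Highest is now #4 (504).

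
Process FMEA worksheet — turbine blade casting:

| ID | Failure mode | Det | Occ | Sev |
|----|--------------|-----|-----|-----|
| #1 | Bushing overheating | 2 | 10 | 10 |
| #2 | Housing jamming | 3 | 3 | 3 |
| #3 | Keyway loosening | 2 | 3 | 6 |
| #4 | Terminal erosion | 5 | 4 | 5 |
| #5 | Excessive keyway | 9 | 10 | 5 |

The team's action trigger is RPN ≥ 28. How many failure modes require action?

4

RPN = Severity × Occurrence × Detection:
  #1: 10 × 10 × 2 = 200
  #2: 3 × 3 × 3 = 27
  #3: 6 × 3 × 2 = 36
  #4: 5 × 4 × 5 = 100
  #5: 5 × 10 × 9 = 450
Modes with RPN ≥ 28: #1 (200), #3 (36), #4 (100), #5 (450) → 4.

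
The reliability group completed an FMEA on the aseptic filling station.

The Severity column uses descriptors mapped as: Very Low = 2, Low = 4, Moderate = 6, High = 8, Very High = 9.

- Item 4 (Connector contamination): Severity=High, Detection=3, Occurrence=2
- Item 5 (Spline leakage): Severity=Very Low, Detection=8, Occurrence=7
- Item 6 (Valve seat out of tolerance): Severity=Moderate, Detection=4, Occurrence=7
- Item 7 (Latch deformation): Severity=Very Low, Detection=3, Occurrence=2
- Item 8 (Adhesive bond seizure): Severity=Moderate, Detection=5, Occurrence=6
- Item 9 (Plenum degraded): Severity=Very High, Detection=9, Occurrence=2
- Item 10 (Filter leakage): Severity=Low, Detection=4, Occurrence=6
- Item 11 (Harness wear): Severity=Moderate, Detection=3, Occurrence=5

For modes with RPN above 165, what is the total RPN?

348

RPN = Severity × Occurrence × Detection:
  Item 4: 8 × 2 × 3 = 48
  Item 5: 2 × 7 × 8 = 112
  Item 6: 6 × 7 × 4 = 168
  Item 7: 2 × 2 × 3 = 12
  Item 8: 6 × 6 × 5 = 180
  Item 9: 9 × 2 × 9 = 162
  Item 10: 4 × 6 × 4 = 96
  Item 11: 6 × 5 × 3 = 90
RPN > 165: Item 6 (168), Item 8 (180).
Sum: 168 + 180 = 348.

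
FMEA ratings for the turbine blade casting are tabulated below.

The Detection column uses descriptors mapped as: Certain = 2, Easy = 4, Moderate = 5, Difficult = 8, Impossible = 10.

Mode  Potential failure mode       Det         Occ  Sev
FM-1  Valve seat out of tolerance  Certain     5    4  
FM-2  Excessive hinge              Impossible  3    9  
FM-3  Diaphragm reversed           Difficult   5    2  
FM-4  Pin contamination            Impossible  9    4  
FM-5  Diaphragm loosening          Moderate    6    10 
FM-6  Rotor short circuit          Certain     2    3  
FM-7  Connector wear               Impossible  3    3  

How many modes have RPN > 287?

RPN = Severity × Occurrence × Detection:
  FM-1: 4 × 5 × 2 = 40
  FM-2: 9 × 3 × 10 = 270
  FM-3: 2 × 5 × 8 = 80
  FM-4: 4 × 9 × 10 = 360
  FM-5: 10 × 6 × 5 = 300
  FM-6: 3 × 2 × 2 = 12
  FM-7: 3 × 3 × 10 = 90
Modes with RPN > 287: FM-4 (360), FM-5 (300) → 2.

2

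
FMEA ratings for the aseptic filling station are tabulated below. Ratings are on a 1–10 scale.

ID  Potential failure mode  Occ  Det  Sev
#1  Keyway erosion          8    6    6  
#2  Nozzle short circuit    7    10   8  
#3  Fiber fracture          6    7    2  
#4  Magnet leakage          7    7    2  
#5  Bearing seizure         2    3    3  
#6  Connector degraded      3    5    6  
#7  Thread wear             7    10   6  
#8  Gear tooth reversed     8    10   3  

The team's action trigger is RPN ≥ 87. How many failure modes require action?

RPN = Severity × Occurrence × Detection:
  #1: 6 × 8 × 6 = 288
  #2: 8 × 7 × 10 = 560
  #3: 2 × 6 × 7 = 84
  #4: 2 × 7 × 7 = 98
  #5: 3 × 2 × 3 = 18
  #6: 6 × 3 × 5 = 90
  #7: 6 × 7 × 10 = 420
  #8: 3 × 8 × 10 = 240
Modes with RPN ≥ 87: #1 (288), #2 (560), #4 (98), #6 (90), #7 (420), #8 (240) → 6.

6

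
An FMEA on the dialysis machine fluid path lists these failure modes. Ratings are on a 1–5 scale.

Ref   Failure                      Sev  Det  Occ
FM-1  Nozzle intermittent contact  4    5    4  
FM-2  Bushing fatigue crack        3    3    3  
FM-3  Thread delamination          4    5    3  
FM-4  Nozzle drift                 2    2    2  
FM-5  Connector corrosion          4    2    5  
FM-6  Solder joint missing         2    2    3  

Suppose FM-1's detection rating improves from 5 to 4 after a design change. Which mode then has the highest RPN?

FM-1

RPN = Severity × Occurrence × Detection:
  FM-1: 4 × 4 × 5 = 80
  FM-2: 3 × 3 × 3 = 27
  FM-3: 4 × 3 × 5 = 60
  FM-4: 2 × 2 × 2 = 8
  FM-5: 4 × 5 × 2 = 40
  FM-6: 2 × 3 × 2 = 12
After action: FM-1 → 4 × 4 × 4 = 64.
Revised RPNs: FM-1=64, FM-3=60, FM-5=40, FM-2=27, FM-6=12, FM-4=8.
Highest is now FM-1 (64).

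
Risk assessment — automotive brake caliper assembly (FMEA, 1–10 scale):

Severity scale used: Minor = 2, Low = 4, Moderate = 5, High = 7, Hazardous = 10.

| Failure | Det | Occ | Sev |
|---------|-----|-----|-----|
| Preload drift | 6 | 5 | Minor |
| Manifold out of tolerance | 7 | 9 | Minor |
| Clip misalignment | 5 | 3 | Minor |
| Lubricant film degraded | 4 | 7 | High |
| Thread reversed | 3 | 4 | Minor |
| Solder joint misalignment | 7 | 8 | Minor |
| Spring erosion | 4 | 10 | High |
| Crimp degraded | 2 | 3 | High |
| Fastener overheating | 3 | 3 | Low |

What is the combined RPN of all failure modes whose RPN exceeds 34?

852

RPN = Severity × Occurrence × Detection:
  Preload drift: 2 × 5 × 6 = 60
  Manifold out of tolerance: 2 × 9 × 7 = 126
  Clip misalignment: 2 × 3 × 5 = 30
  Lubricant film degraded: 7 × 7 × 4 = 196
  Thread reversed: 2 × 4 × 3 = 24
  Solder joint misalignment: 2 × 8 × 7 = 112
  Spring erosion: 7 × 10 × 4 = 280
  Crimp degraded: 7 × 3 × 2 = 42
  Fastener overheating: 4 × 3 × 3 = 36
RPN > 34: Preload drift (60), Manifold out of tolerance (126), Lubricant film degraded (196), Solder joint misalignment (112), Spring erosion (280), Crimp degraded (42), Fastener overheating (36).
Sum: 60 + 126 + 196 + 112 + 280 + 42 + 36 = 852.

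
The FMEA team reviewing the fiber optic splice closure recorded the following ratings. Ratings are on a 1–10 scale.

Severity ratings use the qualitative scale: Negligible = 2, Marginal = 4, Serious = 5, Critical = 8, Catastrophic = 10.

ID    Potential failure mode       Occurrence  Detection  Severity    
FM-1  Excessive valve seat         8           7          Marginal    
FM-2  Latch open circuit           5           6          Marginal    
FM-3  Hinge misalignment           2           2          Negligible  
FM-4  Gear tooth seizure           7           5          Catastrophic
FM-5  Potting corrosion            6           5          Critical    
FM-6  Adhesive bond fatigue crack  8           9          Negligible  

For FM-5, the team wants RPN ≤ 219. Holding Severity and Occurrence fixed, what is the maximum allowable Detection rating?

FM-5: S=8, O=6, D=5 → current RPN = 240.
Fixed product = 48. Need 48 × D ≤ 219, so D ≤ 219/48 = 4.56.
Maximum integer Detection rating = 4 (gives RPN 192; D=5 would give 240 > 219).

4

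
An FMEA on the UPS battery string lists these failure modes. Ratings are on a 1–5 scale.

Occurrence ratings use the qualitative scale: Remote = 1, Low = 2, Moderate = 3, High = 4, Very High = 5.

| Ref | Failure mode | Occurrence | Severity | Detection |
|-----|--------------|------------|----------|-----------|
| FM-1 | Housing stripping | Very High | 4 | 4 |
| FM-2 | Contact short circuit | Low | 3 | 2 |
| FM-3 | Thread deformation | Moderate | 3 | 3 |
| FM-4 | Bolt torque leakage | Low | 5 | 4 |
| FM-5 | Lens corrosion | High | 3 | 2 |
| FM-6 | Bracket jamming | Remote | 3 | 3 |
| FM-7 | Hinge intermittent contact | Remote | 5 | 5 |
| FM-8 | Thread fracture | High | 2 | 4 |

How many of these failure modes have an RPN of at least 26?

RPN = Severity × Occurrence × Detection:
  FM-1: 4 × 5 × 4 = 80
  FM-2: 3 × 2 × 2 = 12
  FM-3: 3 × 3 × 3 = 27
  FM-4: 5 × 2 × 4 = 40
  FM-5: 3 × 4 × 2 = 24
  FM-6: 3 × 1 × 3 = 9
  FM-7: 5 × 1 × 5 = 25
  FM-8: 2 × 4 × 4 = 32
Modes with RPN ≥ 26: FM-1 (80), FM-3 (27), FM-4 (40), FM-8 (32) → 4.

4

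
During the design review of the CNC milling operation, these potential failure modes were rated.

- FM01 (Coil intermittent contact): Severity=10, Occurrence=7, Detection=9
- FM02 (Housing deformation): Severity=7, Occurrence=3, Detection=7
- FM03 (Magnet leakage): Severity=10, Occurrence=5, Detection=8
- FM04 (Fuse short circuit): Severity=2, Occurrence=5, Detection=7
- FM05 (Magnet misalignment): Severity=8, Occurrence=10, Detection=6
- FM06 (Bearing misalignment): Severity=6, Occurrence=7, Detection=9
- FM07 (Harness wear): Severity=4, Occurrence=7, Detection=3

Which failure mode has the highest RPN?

RPN = Severity × Occurrence × Detection:
  FM01: 10 × 7 × 9 = 630
  FM02: 7 × 3 × 7 = 147
  FM03: 10 × 5 × 8 = 400
  FM04: 2 × 5 × 7 = 70
  FM05: 8 × 10 × 6 = 480
  FM06: 6 × 7 × 9 = 378
  FM07: 4 × 7 × 3 = 84
Highest RPN is 630 → FM01.

FM01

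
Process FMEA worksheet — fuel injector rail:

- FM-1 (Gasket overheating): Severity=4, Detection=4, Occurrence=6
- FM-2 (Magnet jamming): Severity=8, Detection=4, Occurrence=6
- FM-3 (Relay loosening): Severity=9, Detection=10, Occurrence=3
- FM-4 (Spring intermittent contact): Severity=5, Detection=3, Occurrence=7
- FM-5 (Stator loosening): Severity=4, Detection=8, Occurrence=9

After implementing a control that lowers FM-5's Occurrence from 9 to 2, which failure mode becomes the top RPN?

RPN = Severity × Occurrence × Detection:
  FM-1: 4 × 6 × 4 = 96
  FM-2: 8 × 6 × 4 = 192
  FM-3: 9 × 3 × 10 = 270
  FM-4: 5 × 7 × 3 = 105
  FM-5: 4 × 9 × 8 = 288
After action: FM-5 → 4 × 2 × 8 = 64.
Revised RPNs: FM-3=270, FM-2=192, FM-4=105, FM-1=96, FM-5=64.
Highest is now FM-3 (270).

FM-3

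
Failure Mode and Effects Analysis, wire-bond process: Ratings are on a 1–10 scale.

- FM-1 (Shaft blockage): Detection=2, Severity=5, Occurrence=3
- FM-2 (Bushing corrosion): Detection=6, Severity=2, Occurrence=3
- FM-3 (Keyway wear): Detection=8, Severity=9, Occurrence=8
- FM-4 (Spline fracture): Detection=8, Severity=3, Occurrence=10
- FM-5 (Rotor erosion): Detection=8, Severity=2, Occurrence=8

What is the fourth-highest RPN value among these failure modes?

RPN = Severity × Occurrence × Detection:
  FM-1: 5 × 3 × 2 = 30
  FM-2: 2 × 3 × 6 = 36
  FM-3: 9 × 8 × 8 = 576
  FM-4: 3 × 10 × 8 = 240
  FM-5: 2 × 8 × 8 = 128
Sorted descending: 576, 240, 128, 36, 30.
The fourth-highest RPN is 36 (FM-2).

36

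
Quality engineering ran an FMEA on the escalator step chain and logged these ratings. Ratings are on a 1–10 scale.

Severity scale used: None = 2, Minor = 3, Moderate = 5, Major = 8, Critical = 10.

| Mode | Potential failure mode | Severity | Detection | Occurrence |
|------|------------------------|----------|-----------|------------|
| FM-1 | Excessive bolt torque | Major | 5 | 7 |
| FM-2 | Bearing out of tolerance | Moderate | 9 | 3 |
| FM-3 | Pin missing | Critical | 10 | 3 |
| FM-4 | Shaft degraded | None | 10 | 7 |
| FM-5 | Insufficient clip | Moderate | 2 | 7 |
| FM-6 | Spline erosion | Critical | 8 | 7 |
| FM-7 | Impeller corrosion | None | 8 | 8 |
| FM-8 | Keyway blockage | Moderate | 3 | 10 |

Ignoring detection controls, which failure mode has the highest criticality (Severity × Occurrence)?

Criticality = Severity × Occurrence:
  FM-1: 8 × 7 = 56
  FM-2: 5 × 3 = 15
  FM-3: 10 × 3 = 30
  FM-4: 2 × 7 = 14
  FM-5: 5 × 7 = 35
  FM-6: 10 × 7 = 70
  FM-7: 2 × 8 = 16
  FM-8: 5 × 10 = 50
Highest criticality is 70 → FM-6.

FM-6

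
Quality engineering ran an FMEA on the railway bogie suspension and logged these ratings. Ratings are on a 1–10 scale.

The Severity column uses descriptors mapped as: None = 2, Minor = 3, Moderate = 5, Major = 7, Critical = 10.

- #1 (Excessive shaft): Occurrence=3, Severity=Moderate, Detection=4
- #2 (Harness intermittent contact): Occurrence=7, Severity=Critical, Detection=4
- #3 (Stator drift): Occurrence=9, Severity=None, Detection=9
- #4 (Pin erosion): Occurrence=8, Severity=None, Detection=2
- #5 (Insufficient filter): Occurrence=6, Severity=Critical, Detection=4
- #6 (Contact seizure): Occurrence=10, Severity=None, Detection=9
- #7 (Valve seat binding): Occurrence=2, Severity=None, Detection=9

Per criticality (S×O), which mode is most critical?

Criticality = Severity × Occurrence:
  #1: 5 × 3 = 15
  #2: 10 × 7 = 70
  #3: 2 × 9 = 18
  #4: 2 × 8 = 16
  #5: 10 × 6 = 60
  #6: 2 × 10 = 20
  #7: 2 × 2 = 4
Highest criticality is 70 → #2.

#2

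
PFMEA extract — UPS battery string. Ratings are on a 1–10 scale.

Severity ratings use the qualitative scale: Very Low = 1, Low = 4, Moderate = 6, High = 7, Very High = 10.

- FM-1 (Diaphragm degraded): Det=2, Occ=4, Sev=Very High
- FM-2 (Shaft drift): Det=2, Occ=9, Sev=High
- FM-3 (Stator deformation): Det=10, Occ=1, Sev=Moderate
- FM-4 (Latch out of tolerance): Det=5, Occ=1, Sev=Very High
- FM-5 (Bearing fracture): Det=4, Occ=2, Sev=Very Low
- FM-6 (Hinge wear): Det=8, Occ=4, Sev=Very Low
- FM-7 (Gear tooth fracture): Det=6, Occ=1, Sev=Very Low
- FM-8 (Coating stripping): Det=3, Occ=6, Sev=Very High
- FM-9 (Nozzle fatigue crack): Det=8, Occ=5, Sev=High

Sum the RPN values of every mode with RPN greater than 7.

RPN = Severity × Occurrence × Detection:
  FM-1: 10 × 4 × 2 = 80
  FM-2: 7 × 9 × 2 = 126
  FM-3: 6 × 1 × 10 = 60
  FM-4: 10 × 1 × 5 = 50
  FM-5: 1 × 2 × 4 = 8
  FM-6: 1 × 4 × 8 = 32
  FM-7: 1 × 1 × 6 = 6
  FM-8: 10 × 6 × 3 = 180
  FM-9: 7 × 5 × 8 = 280
RPN > 7: FM-1 (80), FM-2 (126), FM-3 (60), FM-4 (50), FM-5 (8), FM-6 (32), FM-8 (180), FM-9 (280).
Sum: 80 + 126 + 60 + 50 + 8 + 32 + 180 + 280 = 816.

816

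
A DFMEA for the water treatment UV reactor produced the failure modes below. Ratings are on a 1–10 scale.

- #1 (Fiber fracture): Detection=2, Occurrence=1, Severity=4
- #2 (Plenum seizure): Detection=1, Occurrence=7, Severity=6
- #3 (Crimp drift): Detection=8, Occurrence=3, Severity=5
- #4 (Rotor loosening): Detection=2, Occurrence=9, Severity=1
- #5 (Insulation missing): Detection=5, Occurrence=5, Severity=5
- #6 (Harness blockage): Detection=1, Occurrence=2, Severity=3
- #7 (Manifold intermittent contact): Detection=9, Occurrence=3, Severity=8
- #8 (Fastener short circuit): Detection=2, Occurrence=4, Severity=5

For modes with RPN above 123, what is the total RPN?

RPN = Severity × Occurrence × Detection:
  #1: 4 × 1 × 2 = 8
  #2: 6 × 7 × 1 = 42
  #3: 5 × 3 × 8 = 120
  #4: 1 × 9 × 2 = 18
  #5: 5 × 5 × 5 = 125
  #6: 3 × 2 × 1 = 6
  #7: 8 × 3 × 9 = 216
  #8: 5 × 4 × 2 = 40
RPN > 123: #5 (125), #7 (216).
Sum: 125 + 216 = 341.

341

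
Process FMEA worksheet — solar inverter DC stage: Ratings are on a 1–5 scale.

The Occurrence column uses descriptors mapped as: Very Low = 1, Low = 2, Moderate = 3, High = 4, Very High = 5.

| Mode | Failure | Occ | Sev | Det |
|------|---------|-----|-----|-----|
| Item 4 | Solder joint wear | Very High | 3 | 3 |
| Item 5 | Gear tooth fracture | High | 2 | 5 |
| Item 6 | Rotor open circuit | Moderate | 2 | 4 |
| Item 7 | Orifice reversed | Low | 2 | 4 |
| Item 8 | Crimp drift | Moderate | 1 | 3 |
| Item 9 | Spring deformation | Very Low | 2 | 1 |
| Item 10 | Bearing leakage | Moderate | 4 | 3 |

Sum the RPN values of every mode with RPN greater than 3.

RPN = Severity × Occurrence × Detection:
  Item 4: 3 × 5 × 3 = 45
  Item 5: 2 × 4 × 5 = 40
  Item 6: 2 × 3 × 4 = 24
  Item 7: 2 × 2 × 4 = 16
  Item 8: 1 × 3 × 3 = 9
  Item 9: 2 × 1 × 1 = 2
  Item 10: 4 × 3 × 3 = 36
RPN > 3: Item 4 (45), Item 5 (40), Item 6 (24), Item 7 (16), Item 8 (9), Item 10 (36).
Sum: 45 + 40 + 24 + 16 + 9 + 36 = 170.

170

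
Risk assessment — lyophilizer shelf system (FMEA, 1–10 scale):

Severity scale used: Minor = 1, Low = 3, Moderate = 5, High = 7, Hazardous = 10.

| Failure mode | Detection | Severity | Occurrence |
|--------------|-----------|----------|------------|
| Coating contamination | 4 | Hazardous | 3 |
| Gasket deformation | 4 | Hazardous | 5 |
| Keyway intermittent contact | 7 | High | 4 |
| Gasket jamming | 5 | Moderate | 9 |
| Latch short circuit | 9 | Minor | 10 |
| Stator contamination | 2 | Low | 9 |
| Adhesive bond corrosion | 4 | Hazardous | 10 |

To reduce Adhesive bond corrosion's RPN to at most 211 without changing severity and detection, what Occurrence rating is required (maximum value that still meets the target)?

5

Adhesive bond corrosion: S=10, O=10, D=4 → current RPN = 400.
Fixed product = 40. Need 40 × O ≤ 211, so O ≤ 211/40 = 5.28.
Maximum integer Occurrence rating = 5 (gives RPN 200; O=6 would give 240 > 211).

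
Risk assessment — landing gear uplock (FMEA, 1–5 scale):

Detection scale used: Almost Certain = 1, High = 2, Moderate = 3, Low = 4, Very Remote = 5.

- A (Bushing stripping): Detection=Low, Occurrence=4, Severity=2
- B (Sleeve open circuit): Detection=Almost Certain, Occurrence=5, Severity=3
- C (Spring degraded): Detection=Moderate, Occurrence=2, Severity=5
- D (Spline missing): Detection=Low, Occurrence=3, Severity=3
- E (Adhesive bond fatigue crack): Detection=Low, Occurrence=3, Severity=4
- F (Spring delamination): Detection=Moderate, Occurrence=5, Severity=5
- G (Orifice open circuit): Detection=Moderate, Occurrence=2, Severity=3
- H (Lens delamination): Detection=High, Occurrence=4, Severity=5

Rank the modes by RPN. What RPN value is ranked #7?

RPN = Severity × Occurrence × Detection:
  A: 2 × 4 × 4 = 32
  B: 3 × 5 × 1 = 15
  C: 5 × 2 × 3 = 30
  D: 3 × 3 × 4 = 36
  E: 4 × 3 × 4 = 48
  F: 5 × 5 × 3 = 75
  G: 3 × 2 × 3 = 18
  H: 5 × 4 × 2 = 40
Sorted descending: 75, 48, 40, 36, 32, 30, 18, 15.
The seventh-highest RPN is 18 (G).

18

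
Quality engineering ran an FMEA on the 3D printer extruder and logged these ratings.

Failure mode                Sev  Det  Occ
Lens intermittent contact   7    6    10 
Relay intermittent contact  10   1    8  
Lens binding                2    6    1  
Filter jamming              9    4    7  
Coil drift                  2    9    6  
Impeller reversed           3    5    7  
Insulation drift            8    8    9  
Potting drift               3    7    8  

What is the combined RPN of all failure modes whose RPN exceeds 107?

1524

RPN = Severity × Occurrence × Detection:
  Lens intermittent contact: 7 × 10 × 6 = 420
  Relay intermittent contact: 10 × 8 × 1 = 80
  Lens binding: 2 × 1 × 6 = 12
  Filter jamming: 9 × 7 × 4 = 252
  Coil drift: 2 × 6 × 9 = 108
  Impeller reversed: 3 × 7 × 5 = 105
  Insulation drift: 8 × 9 × 8 = 576
  Potting drift: 3 × 8 × 7 = 168
RPN > 107: Lens intermittent contact (420), Filter jamming (252), Coil drift (108), Insulation drift (576), Potting drift (168).
Sum: 420 + 252 + 108 + 576 + 168 = 1524.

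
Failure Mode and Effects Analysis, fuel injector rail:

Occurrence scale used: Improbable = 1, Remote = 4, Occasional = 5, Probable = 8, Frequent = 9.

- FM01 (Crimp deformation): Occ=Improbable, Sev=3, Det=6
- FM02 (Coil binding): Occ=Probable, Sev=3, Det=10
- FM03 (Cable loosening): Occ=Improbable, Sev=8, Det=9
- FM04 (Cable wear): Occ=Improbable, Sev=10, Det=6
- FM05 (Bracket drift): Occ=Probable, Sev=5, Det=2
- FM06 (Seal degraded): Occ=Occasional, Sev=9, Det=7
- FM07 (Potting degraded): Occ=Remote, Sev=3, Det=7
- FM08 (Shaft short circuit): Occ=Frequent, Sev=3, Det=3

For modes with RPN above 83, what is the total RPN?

639

RPN = Severity × Occurrence × Detection:
  FM01: 3 × 1 × 6 = 18
  FM02: 3 × 8 × 10 = 240
  FM03: 8 × 1 × 9 = 72
  FM04: 10 × 1 × 6 = 60
  FM05: 5 × 8 × 2 = 80
  FM06: 9 × 5 × 7 = 315
  FM07: 3 × 4 × 7 = 84
  FM08: 3 × 9 × 3 = 81
RPN > 83: FM02 (240), FM06 (315), FM07 (84).
Sum: 240 + 315 + 84 = 639.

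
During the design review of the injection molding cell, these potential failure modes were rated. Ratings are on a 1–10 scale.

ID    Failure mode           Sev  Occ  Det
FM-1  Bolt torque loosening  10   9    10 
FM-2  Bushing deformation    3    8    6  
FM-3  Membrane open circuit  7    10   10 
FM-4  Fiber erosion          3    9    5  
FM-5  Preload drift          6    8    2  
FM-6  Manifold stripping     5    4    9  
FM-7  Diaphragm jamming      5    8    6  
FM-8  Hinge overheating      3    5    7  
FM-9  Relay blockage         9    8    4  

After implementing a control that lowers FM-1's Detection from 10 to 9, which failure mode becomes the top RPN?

FM-1

RPN = Severity × Occurrence × Detection:
  FM-1: 10 × 9 × 10 = 900
  FM-2: 3 × 8 × 6 = 144
  FM-3: 7 × 10 × 10 = 700
  FM-4: 3 × 9 × 5 = 135
  FM-5: 6 × 8 × 2 = 96
  FM-6: 5 × 4 × 9 = 180
  FM-7: 5 × 8 × 6 = 240
  FM-8: 3 × 5 × 7 = 105
  FM-9: 9 × 8 × 4 = 288
After action: FM-1 → 10 × 9 × 9 = 810.
Revised RPNs: FM-1=810, FM-3=700, FM-9=288, FM-7=240, FM-6=180, FM-2=144, FM-4=135, FM-8=105, FM-5=96.
Highest is now FM-1 (810).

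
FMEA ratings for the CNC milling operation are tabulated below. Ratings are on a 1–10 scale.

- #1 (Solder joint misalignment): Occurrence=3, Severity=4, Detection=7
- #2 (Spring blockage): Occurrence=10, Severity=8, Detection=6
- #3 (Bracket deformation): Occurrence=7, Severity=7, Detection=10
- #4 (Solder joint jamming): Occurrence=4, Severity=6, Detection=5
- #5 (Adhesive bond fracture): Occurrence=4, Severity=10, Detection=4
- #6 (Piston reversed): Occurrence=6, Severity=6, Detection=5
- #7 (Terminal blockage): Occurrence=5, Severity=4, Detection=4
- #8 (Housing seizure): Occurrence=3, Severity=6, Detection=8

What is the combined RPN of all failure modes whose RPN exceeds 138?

1454

RPN = Severity × Occurrence × Detection:
  #1: 4 × 3 × 7 = 84
  #2: 8 × 10 × 6 = 480
  #3: 7 × 7 × 10 = 490
  #4: 6 × 4 × 5 = 120
  #5: 10 × 4 × 4 = 160
  #6: 6 × 6 × 5 = 180
  #7: 4 × 5 × 4 = 80
  #8: 6 × 3 × 8 = 144
RPN > 138: #2 (480), #3 (490), #5 (160), #6 (180), #8 (144).
Sum: 480 + 490 + 160 + 180 + 144 = 1454.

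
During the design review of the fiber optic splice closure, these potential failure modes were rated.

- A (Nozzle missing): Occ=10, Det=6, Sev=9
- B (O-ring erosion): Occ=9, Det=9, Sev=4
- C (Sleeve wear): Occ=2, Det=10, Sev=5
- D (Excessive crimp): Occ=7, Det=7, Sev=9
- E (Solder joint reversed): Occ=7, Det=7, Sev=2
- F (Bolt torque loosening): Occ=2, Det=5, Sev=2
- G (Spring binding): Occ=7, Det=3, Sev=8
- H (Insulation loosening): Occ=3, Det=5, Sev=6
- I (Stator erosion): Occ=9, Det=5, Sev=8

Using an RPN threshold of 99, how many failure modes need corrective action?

6

RPN = Severity × Occurrence × Detection:
  A: 9 × 10 × 6 = 540
  B: 4 × 9 × 9 = 324
  C: 5 × 2 × 10 = 100
  D: 9 × 7 × 7 = 441
  E: 2 × 7 × 7 = 98
  F: 2 × 2 × 5 = 20
  G: 8 × 7 × 3 = 168
  H: 6 × 3 × 5 = 90
  I: 8 × 9 × 5 = 360
Modes with RPN ≥ 99: A (540), B (324), C (100), D (441), G (168), I (360) → 6.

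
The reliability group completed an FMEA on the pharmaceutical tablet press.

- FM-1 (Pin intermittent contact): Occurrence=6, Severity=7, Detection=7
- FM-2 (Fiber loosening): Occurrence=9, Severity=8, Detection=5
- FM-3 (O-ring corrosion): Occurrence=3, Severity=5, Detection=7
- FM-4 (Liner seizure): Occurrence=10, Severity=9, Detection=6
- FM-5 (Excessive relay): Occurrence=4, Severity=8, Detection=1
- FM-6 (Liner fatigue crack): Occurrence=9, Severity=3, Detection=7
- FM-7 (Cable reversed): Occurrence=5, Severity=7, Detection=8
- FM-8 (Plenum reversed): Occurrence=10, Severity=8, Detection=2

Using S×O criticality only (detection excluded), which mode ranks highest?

FM-4

Criticality = Severity × Occurrence:
  FM-1: 7 × 6 = 42
  FM-2: 8 × 9 = 72
  FM-3: 5 × 3 = 15
  FM-4: 9 × 10 = 90
  FM-5: 8 × 4 = 32
  FM-6: 3 × 9 = 27
  FM-7: 7 × 5 = 35
  FM-8: 8 × 10 = 80
Highest criticality is 90 → FM-4.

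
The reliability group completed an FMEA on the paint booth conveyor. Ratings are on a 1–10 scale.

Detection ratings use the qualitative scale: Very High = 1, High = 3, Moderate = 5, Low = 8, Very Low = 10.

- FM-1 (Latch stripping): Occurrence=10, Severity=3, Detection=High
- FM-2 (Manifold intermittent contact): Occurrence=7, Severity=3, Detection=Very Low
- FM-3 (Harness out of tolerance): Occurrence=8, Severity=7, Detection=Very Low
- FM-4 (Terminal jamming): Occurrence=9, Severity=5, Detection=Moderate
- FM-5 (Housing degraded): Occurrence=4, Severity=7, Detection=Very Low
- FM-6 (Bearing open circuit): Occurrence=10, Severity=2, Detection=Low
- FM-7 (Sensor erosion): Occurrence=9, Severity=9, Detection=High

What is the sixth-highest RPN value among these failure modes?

RPN = Severity × Occurrence × Detection:
  FM-1: 3 × 10 × 3 = 90
  FM-2: 3 × 7 × 10 = 210
  FM-3: 7 × 8 × 10 = 560
  FM-4: 5 × 9 × 5 = 225
  FM-5: 7 × 4 × 10 = 280
  FM-6: 2 × 10 × 8 = 160
  FM-7: 9 × 9 × 3 = 243
Sorted descending: 560, 280, 243, 225, 210, 160, 90.
The sixth-highest RPN is 160 (FM-6).

160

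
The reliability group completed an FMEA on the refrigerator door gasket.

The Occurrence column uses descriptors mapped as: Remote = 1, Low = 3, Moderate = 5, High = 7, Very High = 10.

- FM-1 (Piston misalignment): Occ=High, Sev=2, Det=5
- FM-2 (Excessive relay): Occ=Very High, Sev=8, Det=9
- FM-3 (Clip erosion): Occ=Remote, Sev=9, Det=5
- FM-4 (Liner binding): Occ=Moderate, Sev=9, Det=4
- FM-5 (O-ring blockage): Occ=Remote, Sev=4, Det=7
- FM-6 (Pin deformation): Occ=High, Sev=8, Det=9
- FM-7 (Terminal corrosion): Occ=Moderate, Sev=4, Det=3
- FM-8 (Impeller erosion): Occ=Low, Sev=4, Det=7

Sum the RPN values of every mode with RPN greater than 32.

1663

RPN = Severity × Occurrence × Detection:
  FM-1: 2 × 7 × 5 = 70
  FM-2: 8 × 10 × 9 = 720
  FM-3: 9 × 1 × 5 = 45
  FM-4: 9 × 5 × 4 = 180
  FM-5: 4 × 1 × 7 = 28
  FM-6: 8 × 7 × 9 = 504
  FM-7: 4 × 5 × 3 = 60
  FM-8: 4 × 3 × 7 = 84
RPN > 32: FM-1 (70), FM-2 (720), FM-3 (45), FM-4 (180), FM-6 (504), FM-7 (60), FM-8 (84).
Sum: 70 + 720 + 45 + 180 + 504 + 60 + 84 = 1663.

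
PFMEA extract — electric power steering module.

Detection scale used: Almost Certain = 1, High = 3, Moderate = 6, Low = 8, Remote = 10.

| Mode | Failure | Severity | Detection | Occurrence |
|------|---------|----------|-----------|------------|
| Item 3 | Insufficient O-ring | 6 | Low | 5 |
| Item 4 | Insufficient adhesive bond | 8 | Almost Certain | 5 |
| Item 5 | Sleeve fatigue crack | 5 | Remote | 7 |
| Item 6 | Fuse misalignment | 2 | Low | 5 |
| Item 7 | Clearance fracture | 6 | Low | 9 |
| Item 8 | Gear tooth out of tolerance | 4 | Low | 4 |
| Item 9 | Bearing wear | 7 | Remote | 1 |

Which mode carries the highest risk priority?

RPN = Severity × Occurrence × Detection:
  Item 3: 6 × 5 × 8 = 240
  Item 4: 8 × 5 × 1 = 40
  Item 5: 5 × 7 × 10 = 350
  Item 6: 2 × 5 × 8 = 80
  Item 7: 6 × 9 × 8 = 432
  Item 8: 4 × 4 × 8 = 128
  Item 9: 7 × 1 × 10 = 70
Highest RPN is 432 → Item 7.

Item 7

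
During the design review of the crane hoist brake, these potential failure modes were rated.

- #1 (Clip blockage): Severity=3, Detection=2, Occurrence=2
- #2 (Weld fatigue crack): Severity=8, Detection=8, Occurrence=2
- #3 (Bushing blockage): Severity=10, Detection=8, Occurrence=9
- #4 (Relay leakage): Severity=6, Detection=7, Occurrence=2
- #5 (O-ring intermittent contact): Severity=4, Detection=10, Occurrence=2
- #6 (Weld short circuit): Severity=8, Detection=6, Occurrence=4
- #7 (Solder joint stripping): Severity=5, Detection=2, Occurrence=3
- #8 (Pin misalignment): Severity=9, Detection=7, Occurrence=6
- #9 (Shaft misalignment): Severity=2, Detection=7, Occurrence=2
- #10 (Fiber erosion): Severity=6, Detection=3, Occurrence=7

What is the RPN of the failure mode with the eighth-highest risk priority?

30

RPN = Severity × Occurrence × Detection:
  #1: 3 × 2 × 2 = 12
  #2: 8 × 2 × 8 = 128
  #3: 10 × 9 × 8 = 720
  #4: 6 × 2 × 7 = 84
  #5: 4 × 2 × 10 = 80
  #6: 8 × 4 × 6 = 192
  #7: 5 × 3 × 2 = 30
  #8: 9 × 6 × 7 = 378
  #9: 2 × 2 × 7 = 28
  #10: 6 × 7 × 3 = 126
Sorted descending: 720, 378, 192, 128, 126, 84, 80, 30, 28, 12.
The eighth-highest RPN is 30 (#7).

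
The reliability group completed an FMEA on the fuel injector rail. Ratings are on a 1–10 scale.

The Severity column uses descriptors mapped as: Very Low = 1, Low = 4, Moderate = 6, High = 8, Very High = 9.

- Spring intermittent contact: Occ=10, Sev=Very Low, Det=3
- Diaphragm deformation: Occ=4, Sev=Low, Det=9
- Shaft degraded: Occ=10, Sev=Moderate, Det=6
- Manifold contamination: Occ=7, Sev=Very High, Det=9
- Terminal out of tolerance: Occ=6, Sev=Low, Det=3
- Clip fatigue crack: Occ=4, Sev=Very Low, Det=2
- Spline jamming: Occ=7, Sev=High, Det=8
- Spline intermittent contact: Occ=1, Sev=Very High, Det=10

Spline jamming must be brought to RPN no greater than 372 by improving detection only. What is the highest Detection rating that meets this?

6

Spline jamming: S=8, O=7, D=8 → current RPN = 448.
Fixed product = 56. Need 56 × D ≤ 372, so D ≤ 372/56 = 6.64.
Maximum integer Detection rating = 6 (gives RPN 336; D=7 would give 392 > 372).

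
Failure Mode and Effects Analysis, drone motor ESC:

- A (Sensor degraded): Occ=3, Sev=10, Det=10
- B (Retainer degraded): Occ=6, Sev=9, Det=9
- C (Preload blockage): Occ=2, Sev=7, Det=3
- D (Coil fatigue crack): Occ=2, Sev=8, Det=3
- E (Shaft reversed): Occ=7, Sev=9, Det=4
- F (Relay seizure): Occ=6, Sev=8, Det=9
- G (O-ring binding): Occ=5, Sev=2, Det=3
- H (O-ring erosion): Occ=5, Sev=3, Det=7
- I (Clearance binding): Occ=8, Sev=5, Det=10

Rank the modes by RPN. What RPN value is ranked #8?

42

RPN = Severity × Occurrence × Detection:
  A: 10 × 3 × 10 = 300
  B: 9 × 6 × 9 = 486
  C: 7 × 2 × 3 = 42
  D: 8 × 2 × 3 = 48
  E: 9 × 7 × 4 = 252
  F: 8 × 6 × 9 = 432
  G: 2 × 5 × 3 = 30
  H: 3 × 5 × 7 = 105
  I: 5 × 8 × 10 = 400
Sorted descending: 486, 432, 400, 300, 252, 105, 48, 42, 30.
The eighth-highest RPN is 42 (C).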